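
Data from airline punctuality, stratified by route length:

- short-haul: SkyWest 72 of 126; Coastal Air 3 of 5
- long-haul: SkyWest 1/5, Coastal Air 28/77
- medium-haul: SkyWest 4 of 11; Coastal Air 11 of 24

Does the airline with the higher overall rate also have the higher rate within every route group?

No

Short-haul: SkyWest 72/126 = 57.1%, Coastal Air 3/5 = 60.0% → Coastal Air
Long-haul: SkyWest 1/5 = 20.0%, Coastal Air 28/77 = 36.4% → Coastal Air
Medium-haul: SkyWest 4/11 = 36.4%, Coastal Air 11/24 = 45.8% → Coastal Air
Overall: SkyWest 77/142 = 54.2%, Coastal Air 42/106 = 39.6% → SkyWest
Coastal Air wins each route group but SkyWest wins overall — the comparison reverses. Coastal Air's flights skew toward long-haul, which has a lower base rate.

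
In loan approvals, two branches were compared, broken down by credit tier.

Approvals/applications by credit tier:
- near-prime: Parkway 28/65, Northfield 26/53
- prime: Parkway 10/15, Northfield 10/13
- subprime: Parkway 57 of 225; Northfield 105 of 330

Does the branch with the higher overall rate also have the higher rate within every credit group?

Yes

Near-prime: Parkway 28/65 = 43.1%, Northfield 26/53 = 49.1% → Northfield
Prime: Parkway 10/15 = 66.7%, Northfield 10/13 = 76.9% → Northfield
Subprime: Parkway 57/225 = 25.3%, Northfield 105/330 = 31.8% → Northfield
Overall: Parkway 95/305 = 31.1%, Northfield 141/396 = 35.6% → Northfield
Northfield wins overall and in every credit group — no reversal.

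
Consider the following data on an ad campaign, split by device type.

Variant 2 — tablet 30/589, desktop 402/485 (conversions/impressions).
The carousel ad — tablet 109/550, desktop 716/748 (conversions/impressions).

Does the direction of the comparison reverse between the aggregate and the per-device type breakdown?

No

Tablet: Variant 2 30/589 = 5.1%, the carousel ad 109/550 = 19.8% → the carousel ad
Desktop: Variant 2 402/485 = 82.9%, the carousel ad 716/748 = 95.7% → the carousel ad
Overall: Variant 2 432/1074 = 40.2%, the carousel ad 825/1298 = 63.6% → the carousel ad
The carousel ad wins overall and in every device group — no reversal.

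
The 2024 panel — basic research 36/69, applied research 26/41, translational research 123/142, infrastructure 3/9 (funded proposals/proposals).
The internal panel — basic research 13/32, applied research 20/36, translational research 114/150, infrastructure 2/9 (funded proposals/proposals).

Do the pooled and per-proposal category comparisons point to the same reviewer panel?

Yes

Basic research: the 2024 panel 36/69 = 52.2%, the internal panel 13/32 = 40.6% → the 2024 panel
Applied research: the 2024 panel 26/41 = 63.4%, the internal panel 20/36 = 55.6% → the 2024 panel
Translational research: the 2024 panel 123/142 = 86.6%, the internal panel 114/150 = 76.0% → the 2024 panel
Infrastructure: the 2024 panel 3/9 = 33.3%, the internal panel 2/9 = 22.2% → the 2024 panel
Overall: the 2024 panel 188/261 = 72.0%, the internal panel 149/227 = 65.6% → the 2024 panel
The 2024 panel wins overall and in every proposal group — no reversal.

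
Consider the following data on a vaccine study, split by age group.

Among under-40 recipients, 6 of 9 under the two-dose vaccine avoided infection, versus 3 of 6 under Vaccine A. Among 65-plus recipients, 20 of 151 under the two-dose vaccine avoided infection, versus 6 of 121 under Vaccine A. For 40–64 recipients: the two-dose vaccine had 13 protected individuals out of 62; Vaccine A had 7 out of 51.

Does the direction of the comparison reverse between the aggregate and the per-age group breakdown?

No

Under-40: the two-dose vaccine 6/9 = 66.7%, Vaccine A 3/6 = 50.0% → the two-dose vaccine
65-plus: the two-dose vaccine 20/151 = 13.2%, Vaccine A 6/121 = 5.0% → the two-dose vaccine
40–64: the two-dose vaccine 13/62 = 21.0%, Vaccine A 7/51 = 13.7% → the two-dose vaccine
Overall: the two-dose vaccine 39/222 = 17.6%, Vaccine A 16/178 = 9.0% → the two-dose vaccine
The two-dose vaccine wins overall and in every age group — no reversal.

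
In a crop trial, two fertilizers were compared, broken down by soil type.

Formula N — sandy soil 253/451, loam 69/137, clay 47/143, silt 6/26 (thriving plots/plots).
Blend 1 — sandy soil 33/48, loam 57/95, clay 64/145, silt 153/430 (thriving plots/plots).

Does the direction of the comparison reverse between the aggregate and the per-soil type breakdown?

Sandy soil: Formula N 253/451 = 56.1%, Blend 1 33/48 = 68.8% → Blend 1
Loam: Formula N 69/137 = 50.4%, Blend 1 57/95 = 60.0% → Blend 1
Clay: Formula N 47/143 = 32.9%, Blend 1 64/145 = 44.1% → Blend 1
Silt: Formula N 6/26 = 23.1%, Blend 1 153/430 = 35.6% → Blend 1
Overall: Formula N 375/757 = 49.5%, Blend 1 307/718 = 42.8% → Formula N
Blend 1 wins each soil group but Formula N wins overall — the comparison reverses. Blend 1's plots skew toward silt, which has a lower base rate.

Yes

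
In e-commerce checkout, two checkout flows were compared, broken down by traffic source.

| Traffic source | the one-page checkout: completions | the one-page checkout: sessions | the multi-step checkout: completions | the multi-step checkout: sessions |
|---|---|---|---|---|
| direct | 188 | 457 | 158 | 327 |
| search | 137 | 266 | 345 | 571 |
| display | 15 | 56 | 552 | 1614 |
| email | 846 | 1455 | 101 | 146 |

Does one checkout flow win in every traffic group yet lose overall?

Yes

Direct: the one-page checkout 188/457 = 41.1%, the multi-step checkout 158/327 = 48.3% → the multi-step checkout
Search: the one-page checkout 137/266 = 51.5%, the multi-step checkout 345/571 = 60.4% → the multi-step checkout
Display: the one-page checkout 15/56 = 26.8%, the multi-step checkout 552/1614 = 34.2% → the multi-step checkout
Email: the one-page checkout 846/1455 = 58.1%, the multi-step checkout 101/146 = 69.2% → the multi-step checkout
Overall: the one-page checkout 1186/2234 = 53.1%, the multi-step checkout 1156/2658 = 43.5% → the one-page checkout
The multi-step checkout wins each traffic group but the one-page checkout wins overall — the comparison reverses. The multi-step checkout's sessions skew toward display, which has a lower base rate.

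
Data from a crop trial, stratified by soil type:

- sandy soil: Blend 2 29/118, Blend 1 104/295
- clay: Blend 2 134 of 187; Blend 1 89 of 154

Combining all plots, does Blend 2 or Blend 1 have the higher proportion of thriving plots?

Blend 2

Sandy soil: Blend 2 29/118 = 24.6%, Blend 1 104/295 = 35.3% → Blend 1
Clay: Blend 2 134/187 = 71.7%, Blend 1 89/154 = 57.8% → Blend 2
Overall: Blend 2 163/305 = 53.4%, Blend 1 193/449 = 43.0% → Blend 2
(Neither sweeps every soil group, but Blend 2 has the higher pooled rate.)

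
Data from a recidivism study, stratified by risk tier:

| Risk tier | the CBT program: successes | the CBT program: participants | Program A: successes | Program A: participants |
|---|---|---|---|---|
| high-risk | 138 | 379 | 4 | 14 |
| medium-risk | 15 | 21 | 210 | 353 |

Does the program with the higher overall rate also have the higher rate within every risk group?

No

High-risk: the CBT program 138/379 = 36.4%, Program A 4/14 = 28.6% → the CBT program
Medium-risk: the CBT program 15/21 = 71.4%, Program A 210/353 = 59.5% → the CBT program
Overall: the CBT program 153/400 = 38.2%, Program A 214/367 = 58.3% → Program A
The CBT program wins each risk group but Program A wins overall — the comparison reverses. The CBT program's participants skew toward high-risk, which has a lower base rate.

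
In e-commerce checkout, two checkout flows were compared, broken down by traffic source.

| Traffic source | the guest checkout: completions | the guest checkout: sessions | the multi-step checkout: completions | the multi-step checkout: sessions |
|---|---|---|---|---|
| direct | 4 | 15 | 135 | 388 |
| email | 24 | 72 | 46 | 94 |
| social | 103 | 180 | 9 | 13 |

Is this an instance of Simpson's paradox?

Yes

Direct: the guest checkout 4/15 = 26.7%, the multi-step checkout 135/388 = 34.8% → the multi-step checkout
Email: the guest checkout 24/72 = 33.3%, the multi-step checkout 46/94 = 48.9% → the multi-step checkout
Social: the guest checkout 103/180 = 57.2%, the multi-step checkout 9/13 = 69.2% → the multi-step checkout
Overall: the guest checkout 131/267 = 49.1%, the multi-step checkout 190/495 = 38.4% → the guest checkout
The multi-step checkout wins each traffic group but the guest checkout wins overall — the comparison reverses. The multi-step checkout's sessions skew toward direct, which has a lower base rate.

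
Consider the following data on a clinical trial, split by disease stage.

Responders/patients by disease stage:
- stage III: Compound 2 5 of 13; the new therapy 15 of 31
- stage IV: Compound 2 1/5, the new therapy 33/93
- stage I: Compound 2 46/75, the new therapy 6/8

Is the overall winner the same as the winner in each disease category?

Stage III: Compound 2 5/13 = 38.5%, the new therapy 15/31 = 48.4% → the new therapy
Stage IV: Compound 2 1/5 = 20.0%, the new therapy 33/93 = 35.5% → the new therapy
Stage I: Compound 2 46/75 = 61.3%, the new therapy 6/8 = 75.0% → the new therapy
Overall: Compound 2 52/93 = 55.9%, the new therapy 54/132 = 40.9% → Compound 2
The new therapy wins each disease group but Compound 2 wins overall — the comparison reverses. The new therapy's patients skew toward stage IV, which has a lower base rate.

No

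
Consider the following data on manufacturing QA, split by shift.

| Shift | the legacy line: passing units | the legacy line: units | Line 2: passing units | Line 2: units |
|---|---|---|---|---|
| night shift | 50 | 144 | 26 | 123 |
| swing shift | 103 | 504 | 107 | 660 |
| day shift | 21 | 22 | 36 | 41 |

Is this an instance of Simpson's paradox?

Night shift: the legacy line 50/144 = 34.7%, Line 2 26/123 = 21.1% → the legacy line
Swing shift: the legacy line 103/504 = 20.4%, Line 2 107/660 = 16.2% → the legacy line
Day shift: the legacy line 21/22 = 95.5%, Line 2 36/41 = 87.8% → the legacy line
Overall: the legacy line 174/670 = 26.0%, Line 2 169/824 = 20.5% → the legacy line
The legacy line wins overall and in every shift group — no reversal.

No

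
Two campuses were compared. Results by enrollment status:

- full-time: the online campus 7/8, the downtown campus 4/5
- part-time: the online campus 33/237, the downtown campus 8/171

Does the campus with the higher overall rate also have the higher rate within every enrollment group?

Full-time: the online campus 7/8 = 87.5%, the downtown campus 4/5 = 80.0% → the online campus
Part-time: the online campus 33/237 = 13.9%, the downtown campus 8/171 = 4.7% → the online campus
Overall: the online campus 40/245 = 16.3%, the downtown campus 12/176 = 6.8% → the online campus
The online campus wins overall and in every enrollment group — no reversal.

Yes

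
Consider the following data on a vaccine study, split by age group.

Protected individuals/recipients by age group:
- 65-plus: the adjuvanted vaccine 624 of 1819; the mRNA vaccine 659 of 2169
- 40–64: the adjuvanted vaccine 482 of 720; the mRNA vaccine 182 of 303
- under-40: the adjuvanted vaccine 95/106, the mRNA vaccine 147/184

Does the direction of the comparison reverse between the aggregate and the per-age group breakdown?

65-plus: the adjuvanted vaccine 624/1819 = 34.3%, the mRNA vaccine 659/2169 = 30.4% → the adjuvanted vaccine
40–64: the adjuvanted vaccine 482/720 = 66.9%, the mRNA vaccine 182/303 = 60.1% → the adjuvanted vaccine
Under-40: the adjuvanted vaccine 95/106 = 89.6%, the mRNA vaccine 147/184 = 79.9% → the adjuvanted vaccine
Overall: the adjuvanted vaccine 1201/2645 = 45.4%, the mRNA vaccine 988/2656 = 37.2% → the adjuvanted vaccine
The adjuvanted vaccine wins overall and in every age group — no reversal.

No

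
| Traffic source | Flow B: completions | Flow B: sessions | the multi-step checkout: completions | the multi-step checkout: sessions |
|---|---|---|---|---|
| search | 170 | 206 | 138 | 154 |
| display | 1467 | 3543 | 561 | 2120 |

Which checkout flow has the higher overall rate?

Search: Flow B 170/206 = 82.5%, the multi-step checkout 138/154 = 89.6% → the multi-step checkout
Display: Flow B 1467/3543 = 41.4%, the multi-step checkout 561/2120 = 26.5% → Flow B
Overall: Flow B 1637/3749 = 43.7%, the multi-step checkout 699/2274 = 30.7% → Flow B
(Neither sweeps every traffic group, but Flow B has the higher pooled rate.)

Flow B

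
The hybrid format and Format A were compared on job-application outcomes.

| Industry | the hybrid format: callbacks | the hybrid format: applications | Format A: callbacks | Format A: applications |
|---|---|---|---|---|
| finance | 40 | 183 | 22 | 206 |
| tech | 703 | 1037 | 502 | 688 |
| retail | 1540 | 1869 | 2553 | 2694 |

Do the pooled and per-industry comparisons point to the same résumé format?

Finance: the hybrid format 40/183 = 21.9%, Format A 22/206 = 10.7% → the hybrid format
Tech: the hybrid format 703/1037 = 67.8%, Format A 502/688 = 73.0% → Format A
Retail: the hybrid format 1540/1869 = 82.4%, Format A 2553/2694 = 94.8% → Format A
Overall: the hybrid format 2283/3089 = 73.9%, Format A 3077/3588 = 85.8% → Format A
Neither sweeps: the hybrid format wins 1 of 3 groups, Format A wins 2. Format A wins overall but not every group — no Simpson reversal.

No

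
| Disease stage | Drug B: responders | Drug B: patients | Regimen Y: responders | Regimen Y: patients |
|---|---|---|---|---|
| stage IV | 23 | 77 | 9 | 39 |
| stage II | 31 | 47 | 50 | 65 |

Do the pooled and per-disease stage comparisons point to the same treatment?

No

Stage IV: Drug B 23/77 = 29.9%, Regimen Y 9/39 = 23.1% → Drug B
Stage II: Drug B 31/47 = 66.0%, Regimen Y 50/65 = 76.9% → Regimen Y
Overall: Drug B 54/124 = 43.5%, Regimen Y 59/104 = 56.7% → Regimen Y
Neither sweeps: Drug B wins 1 of 2 groups, Regimen Y wins 1. Regimen Y wins overall but not every group — no Simpson reversal.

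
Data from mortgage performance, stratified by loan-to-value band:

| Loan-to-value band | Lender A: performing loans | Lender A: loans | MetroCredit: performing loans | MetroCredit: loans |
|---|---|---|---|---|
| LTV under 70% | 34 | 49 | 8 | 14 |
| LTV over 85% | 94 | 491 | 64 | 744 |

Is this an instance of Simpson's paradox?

No

LTV under 70%: Lender A 34/49 = 69.4%, MetroCredit 8/14 = 57.1% → Lender A
LTV over 85%: Lender A 94/491 = 19.1%, MetroCredit 64/744 = 8.6% → Lender A
Overall: Lender A 128/540 = 23.7%, MetroCredit 72/758 = 9.5% → Lender A
Lender A wins overall and in every loan-to-value group — no reversal.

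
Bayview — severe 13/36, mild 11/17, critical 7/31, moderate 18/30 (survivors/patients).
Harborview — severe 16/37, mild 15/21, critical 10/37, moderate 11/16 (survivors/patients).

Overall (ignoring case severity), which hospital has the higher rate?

Harborview

Severe: Bayview 13/36 = 36.1%, Harborview 16/37 = 43.2% → Harborview
Mild: Bayview 11/17 = 64.7%, Harborview 15/21 = 71.4% → Harborview
Critical: Bayview 7/31 = 22.6%, Harborview 10/37 = 27.0% → Harborview
Moderate: Bayview 18/30 = 60.0%, Harborview 11/16 = 68.8% → Harborview
Overall: Bayview 49/114 = 43.0%, Harborview 52/111 = 46.8% → Harborview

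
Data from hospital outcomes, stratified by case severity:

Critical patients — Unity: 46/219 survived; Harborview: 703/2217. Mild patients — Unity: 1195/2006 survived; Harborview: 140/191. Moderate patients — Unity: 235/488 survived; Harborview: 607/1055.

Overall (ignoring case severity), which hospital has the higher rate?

Critical: Unity 46/219 = 21.0%, Harborview 703/2217 = 31.7% → Harborview
Mild: Unity 1195/2006 = 59.6%, Harborview 140/191 = 73.3% → Harborview
Moderate: Unity 235/488 = 48.2%, Harborview 607/1055 = 57.5% → Harborview
Overall: Unity 1476/2713 = 54.4%, Harborview 1450/3463 = 41.9% → Unity
(Harborview wins every case group but Unity wins overall — Harborview's patients skew toward the low-rate critical group.)

Unity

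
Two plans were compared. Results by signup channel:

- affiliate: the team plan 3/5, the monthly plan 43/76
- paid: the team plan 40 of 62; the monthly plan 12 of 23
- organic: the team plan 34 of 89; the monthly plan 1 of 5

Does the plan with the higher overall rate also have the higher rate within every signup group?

No

Affiliate: the team plan 3/5 = 60.0%, the monthly plan 43/76 = 56.6% → the team plan
Paid: the team plan 40/62 = 64.5%, the monthly plan 12/23 = 52.2% → the team plan
Organic: the team plan 34/89 = 38.2%, the monthly plan 1/5 = 20.0% → the team plan
Overall: the team plan 77/156 = 49.4%, the monthly plan 56/104 = 53.8% → the monthly plan
The team plan wins each signup group but the monthly plan wins overall — the comparison reverses. The team plan's customers skew toward organic, which has a lower base rate.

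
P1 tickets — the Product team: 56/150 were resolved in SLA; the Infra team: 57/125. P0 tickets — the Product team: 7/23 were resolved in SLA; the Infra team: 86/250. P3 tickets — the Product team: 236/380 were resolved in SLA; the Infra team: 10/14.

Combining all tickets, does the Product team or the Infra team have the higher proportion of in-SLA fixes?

the Product team

P1: the Product team 56/150 = 37.3%, the Infra team 57/125 = 45.6% → the Infra team
P0: the Product team 7/23 = 30.4%, the Infra team 86/250 = 34.4% → the Infra team
P3: the Product team 236/380 = 62.1%, the Infra team 10/14 = 71.4% → the Infra team
Overall: the Product team 299/553 = 54.1%, the Infra team 153/389 = 39.3% → the Product team
(The Infra team wins every ticket group but the Product team wins overall — the Infra team's tickets skew toward the low-rate P0 group.)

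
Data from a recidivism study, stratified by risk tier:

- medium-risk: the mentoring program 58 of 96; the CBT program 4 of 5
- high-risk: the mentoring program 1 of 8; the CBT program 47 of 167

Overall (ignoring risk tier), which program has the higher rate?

Medium-risk: the mentoring program 58/96 = 60.4%, the CBT program 4/5 = 80.0% → the CBT program
High-risk: the mentoring program 1/8 = 12.5%, the CBT program 47/167 = 28.1% → the CBT program
Overall: the mentoring program 59/104 = 56.7%, the CBT program 51/172 = 29.7% → the mentoring program
(The CBT program wins every risk group but the mentoring program wins overall — the CBT program's participants skew toward the low-rate high-risk group.)

the mentoring program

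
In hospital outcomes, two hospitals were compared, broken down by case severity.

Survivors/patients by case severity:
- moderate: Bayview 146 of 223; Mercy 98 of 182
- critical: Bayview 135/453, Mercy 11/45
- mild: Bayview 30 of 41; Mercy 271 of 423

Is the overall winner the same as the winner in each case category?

No

Moderate: Bayview 146/223 = 65.5%, Mercy 98/182 = 53.8% → Bayview
Critical: Bayview 135/453 = 29.8%, Mercy 11/45 = 24.4% → Bayview
Mild: Bayview 30/41 = 73.2%, Mercy 271/423 = 64.1% → Bayview
Overall: Bayview 311/717 = 43.4%, Mercy 380/650 = 58.5% → Mercy
Bayview wins each case group but Mercy wins overall — the comparison reverses. Bayview's patients skew toward critical, which has a lower base rate.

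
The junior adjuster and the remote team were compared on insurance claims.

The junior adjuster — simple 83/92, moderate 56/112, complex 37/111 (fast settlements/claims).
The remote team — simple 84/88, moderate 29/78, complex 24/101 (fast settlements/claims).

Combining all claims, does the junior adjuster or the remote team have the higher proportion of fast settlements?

the junior adjuster

Simple: the junior adjuster 83/92 = 90.2%, the remote team 84/88 = 95.5% → the remote team
Moderate: the junior adjuster 56/112 = 50.0%, the remote team 29/78 = 37.2% → the junior adjuster
Complex: the junior adjuster 37/111 = 33.3%, the remote team 24/101 = 23.8% → the junior adjuster
Overall: the junior adjuster 176/315 = 55.9%, the remote team 137/267 = 51.3% → the junior adjuster
(Neither sweeps every claim group, but the junior adjuster has the higher pooled rate.)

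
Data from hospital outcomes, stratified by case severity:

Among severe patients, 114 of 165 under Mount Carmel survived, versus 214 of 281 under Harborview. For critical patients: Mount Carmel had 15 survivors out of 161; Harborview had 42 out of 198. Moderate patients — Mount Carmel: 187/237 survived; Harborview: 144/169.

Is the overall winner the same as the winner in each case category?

Severe: Mount Carmel 114/165 = 69.1%, Harborview 214/281 = 76.2% → Harborview
Critical: Mount Carmel 15/161 = 9.3%, Harborview 42/198 = 21.2% → Harborview
Moderate: Mount Carmel 187/237 = 78.9%, Harborview 144/169 = 85.2% → Harborview
Overall: Mount Carmel 316/563 = 56.1%, Harborview 400/648 = 61.7% → Harborview
Harborview wins overall and in every case group — no reversal.

Yes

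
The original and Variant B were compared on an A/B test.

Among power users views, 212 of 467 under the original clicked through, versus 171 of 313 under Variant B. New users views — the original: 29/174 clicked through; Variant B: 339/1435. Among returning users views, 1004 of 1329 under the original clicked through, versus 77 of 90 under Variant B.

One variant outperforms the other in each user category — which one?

Variant B

Power users: the original 212/467 = 45.4%, Variant B 171/313 = 54.6% → Variant B
New users: the original 29/174 = 16.7%, Variant B 339/1435 = 23.6% → Variant B
Returning users: the original 1004/1329 = 75.5%, Variant B 77/90 = 85.6% → Variant B
Variant B has the higher rate in all 3 groups.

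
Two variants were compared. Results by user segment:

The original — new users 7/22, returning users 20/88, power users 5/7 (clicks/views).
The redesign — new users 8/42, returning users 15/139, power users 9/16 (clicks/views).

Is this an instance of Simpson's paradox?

No

New users: the original 7/22 = 31.8%, the redesign 8/42 = 19.0% → the original
Returning users: the original 20/88 = 22.7%, the redesign 15/139 = 10.8% → the original
Power users: the original 5/7 = 71.4%, the redesign 9/16 = 56.2% → the original
Overall: the original 32/117 = 27.4%, the redesign 32/197 = 16.2% → the original
The original wins overall and in every user group — no reversal.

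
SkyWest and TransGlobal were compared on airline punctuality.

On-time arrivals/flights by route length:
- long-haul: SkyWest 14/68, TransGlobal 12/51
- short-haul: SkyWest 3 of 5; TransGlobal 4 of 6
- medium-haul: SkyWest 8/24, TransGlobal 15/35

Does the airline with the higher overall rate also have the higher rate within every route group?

Yes

Long-haul: SkyWest 14/68 = 20.6%, TransGlobal 12/51 = 23.5% → TransGlobal
Short-haul: SkyWest 3/5 = 60.0%, TransGlobal 4/6 = 66.7% → TransGlobal
Medium-haul: SkyWest 8/24 = 33.3%, TransGlobal 15/35 = 42.9% → TransGlobal
Overall: SkyWest 25/97 = 25.8%, TransGlobal 31/92 = 33.7% → TransGlobal
TransGlobal wins overall and in every route group — no reversal.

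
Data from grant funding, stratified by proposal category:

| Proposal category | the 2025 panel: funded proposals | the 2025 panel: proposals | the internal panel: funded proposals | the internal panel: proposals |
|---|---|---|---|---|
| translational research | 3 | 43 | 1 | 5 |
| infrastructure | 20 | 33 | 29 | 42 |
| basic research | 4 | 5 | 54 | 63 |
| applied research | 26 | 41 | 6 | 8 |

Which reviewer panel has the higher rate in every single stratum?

the internal panel

Translational research: the 2025 panel 3/43 = 7.0%, the internal panel 1/5 = 20.0% → the internal panel
Infrastructure: the 2025 panel 20/33 = 60.6%, the internal panel 29/42 = 69.0% → the internal panel
Basic research: the 2025 panel 4/5 = 80.0%, the internal panel 54/63 = 85.7% → the internal panel
Applied research: the 2025 panel 26/41 = 63.4%, the internal panel 6/8 = 75.0% → the internal panel
The internal panel has the higher rate in all 4 groups.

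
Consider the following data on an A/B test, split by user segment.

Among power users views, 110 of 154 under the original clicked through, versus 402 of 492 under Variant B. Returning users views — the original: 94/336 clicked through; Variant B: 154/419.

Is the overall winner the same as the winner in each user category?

Power users: the original 110/154 = 71.4%, Variant B 402/492 = 81.7% → Variant B
Returning users: the original 94/336 = 28.0%, Variant B 154/419 = 36.8% → Variant B
Overall: the original 204/490 = 41.6%, Variant B 556/911 = 61.0% → Variant B
Variant B wins overall and in every user group — no reversal.

Yes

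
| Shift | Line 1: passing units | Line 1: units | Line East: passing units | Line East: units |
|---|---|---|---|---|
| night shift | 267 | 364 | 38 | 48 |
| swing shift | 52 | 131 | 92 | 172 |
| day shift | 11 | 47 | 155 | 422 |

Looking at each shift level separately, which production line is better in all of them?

Night shift: Line 1 267/364 = 73.4%, Line East 38/48 = 79.2% → Line East
Swing shift: Line 1 52/131 = 39.7%, Line East 92/172 = 53.5% → Line East
Day shift: Line 1 11/47 = 23.4%, Line East 155/422 = 36.7% → Line East
Line East has the higher rate in all 3 groups.

Line East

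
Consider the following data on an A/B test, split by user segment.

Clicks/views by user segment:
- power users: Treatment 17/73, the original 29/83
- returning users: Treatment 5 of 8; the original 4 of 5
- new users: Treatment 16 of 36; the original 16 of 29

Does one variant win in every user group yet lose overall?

No

Power users: Treatment 17/73 = 23.3%, the original 29/83 = 34.9% → the original
Returning users: Treatment 5/8 = 62.5%, the original 4/5 = 80.0% → the original
New users: Treatment 16/36 = 44.4%, the original 16/29 = 55.2% → the original
Overall: Treatment 38/117 = 32.5%, the original 49/117 = 41.9% → the original
The original wins overall and in every user group — no reversal.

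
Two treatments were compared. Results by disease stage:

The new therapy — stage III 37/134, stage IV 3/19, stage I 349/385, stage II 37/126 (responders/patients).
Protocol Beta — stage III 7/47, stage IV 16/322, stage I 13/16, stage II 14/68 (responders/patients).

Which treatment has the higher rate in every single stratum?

Stage III: the new therapy 37/134 = 27.6%, Protocol Beta 7/47 = 14.9% → the new therapy
Stage IV: the new therapy 3/19 = 15.8%, Protocol Beta 16/322 = 5.0% → the new therapy
Stage I: the new therapy 349/385 = 90.6%, Protocol Beta 13/16 = 81.2% → the new therapy
Stage II: the new therapy 37/126 = 29.4%, Protocol Beta 14/68 = 20.6% → the new therapy
The new therapy has the higher rate in all 4 groups.

the new therapy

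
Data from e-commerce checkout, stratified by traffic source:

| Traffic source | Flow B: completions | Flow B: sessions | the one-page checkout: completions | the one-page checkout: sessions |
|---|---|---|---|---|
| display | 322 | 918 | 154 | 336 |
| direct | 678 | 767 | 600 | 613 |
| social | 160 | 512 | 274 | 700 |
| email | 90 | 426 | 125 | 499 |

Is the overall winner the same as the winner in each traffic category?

Display: Flow B 322/918 = 35.1%, the one-page checkout 154/336 = 45.8% → the one-page checkout
Direct: Flow B 678/767 = 88.4%, the one-page checkout 600/613 = 97.9% → the one-page checkout
Social: Flow B 160/512 = 31.2%, the one-page checkout 274/700 = 39.1% → the one-page checkout
Email: Flow B 90/426 = 21.1%, the one-page checkout 125/499 = 25.1% → the one-page checkout
Overall: Flow B 1250/2623 = 47.7%, the one-page checkout 1153/2148 = 53.7% → the one-page checkout
The one-page checkout wins overall and in every traffic group — no reversal.

Yes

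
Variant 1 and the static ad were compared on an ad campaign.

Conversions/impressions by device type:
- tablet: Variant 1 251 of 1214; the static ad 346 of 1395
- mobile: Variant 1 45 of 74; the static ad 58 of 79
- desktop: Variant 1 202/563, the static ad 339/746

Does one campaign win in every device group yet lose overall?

Tablet: Variant 1 251/1214 = 20.7%, the static ad 346/1395 = 24.8% → the static ad
Mobile: Variant 1 45/74 = 60.8%, the static ad 58/79 = 73.4% → the static ad
Desktop: Variant 1 202/563 = 35.9%, the static ad 339/746 = 45.4% → the static ad
Overall: Variant 1 498/1851 = 26.9%, the static ad 743/2220 = 33.5% → the static ad
The static ad wins overall and in every device group — no reversal.

No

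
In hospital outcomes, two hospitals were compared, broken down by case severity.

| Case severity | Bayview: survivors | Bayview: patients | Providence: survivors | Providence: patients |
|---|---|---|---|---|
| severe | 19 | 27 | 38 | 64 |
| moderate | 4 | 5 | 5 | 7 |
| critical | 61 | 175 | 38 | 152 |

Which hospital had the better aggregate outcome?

Bayview

Severe: Bayview 19/27 = 70.4%, Providence 38/64 = 59.4% → Bayview
Moderate: Bayview 4/5 = 80.0%, Providence 5/7 = 71.4% → Bayview
Critical: Bayview 61/175 = 34.9%, Providence 38/152 = 25.0% → Bayview
Overall: Bayview 84/207 = 40.6%, Providence 81/223 = 36.3% → Bayview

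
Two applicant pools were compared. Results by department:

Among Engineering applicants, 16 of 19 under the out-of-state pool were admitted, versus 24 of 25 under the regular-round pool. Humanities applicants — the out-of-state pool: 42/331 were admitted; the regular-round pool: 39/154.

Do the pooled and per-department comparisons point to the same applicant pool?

Yes

Engineering: the out-of-state pool 16/19 = 84.2%, the regular-round pool 24/25 = 96.0% → the regular-round pool
Humanities: the out-of-state pool 42/331 = 12.7%, the regular-round pool 39/154 = 25.3% → the regular-round pool
Overall: the out-of-state pool 58/350 = 16.6%, the regular-round pool 63/179 = 35.2% → the regular-round pool
The regular-round pool wins overall and in every department group — no reversal.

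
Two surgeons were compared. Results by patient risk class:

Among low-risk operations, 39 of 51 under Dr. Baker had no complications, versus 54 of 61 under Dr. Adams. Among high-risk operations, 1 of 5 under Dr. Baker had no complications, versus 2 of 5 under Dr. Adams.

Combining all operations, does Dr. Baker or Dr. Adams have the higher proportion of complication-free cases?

Low-risk: Dr. Baker 39/51 = 76.5%, Dr. Adams 54/61 = 88.5% → Dr. Adams
High-risk: Dr. Baker 1/5 = 20.0%, Dr. Adams 2/5 = 40.0% → Dr. Adams
Overall: Dr. Baker 40/56 = 71.4%, Dr. Adams 56/66 = 84.8% → Dr. Adams

Dr. Adams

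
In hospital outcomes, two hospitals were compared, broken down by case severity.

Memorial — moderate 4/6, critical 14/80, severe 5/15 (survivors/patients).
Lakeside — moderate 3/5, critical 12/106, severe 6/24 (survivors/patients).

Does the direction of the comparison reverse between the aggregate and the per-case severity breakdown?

Moderate: Memorial 4/6 = 66.7%, Lakeside 3/5 = 60.0% → Memorial
Critical: Memorial 14/80 = 17.5%, Lakeside 12/106 = 11.3% → Memorial
Severe: Memorial 5/15 = 33.3%, Lakeside 6/24 = 25.0% → Memorial
Overall: Memorial 23/101 = 22.8%, Lakeside 21/135 = 15.6% → Memorial
Memorial wins overall and in every case group — no reversal.

No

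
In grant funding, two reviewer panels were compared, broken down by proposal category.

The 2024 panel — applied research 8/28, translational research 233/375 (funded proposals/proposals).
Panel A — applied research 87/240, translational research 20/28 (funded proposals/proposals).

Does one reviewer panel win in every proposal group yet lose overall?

Applied research: the 2024 panel 8/28 = 28.6%, Panel A 87/240 = 36.2% → Panel A
Translational research: the 2024 panel 233/375 = 62.1%, Panel A 20/28 = 71.4% → Panel A
Overall: the 2024 panel 241/403 = 59.8%, Panel A 107/268 = 39.9% → the 2024 panel
Panel A wins each proposal group but the 2024 panel wins overall — the comparison reverses. Panel A's proposals skew toward applied research, which has a lower base rate.

Yes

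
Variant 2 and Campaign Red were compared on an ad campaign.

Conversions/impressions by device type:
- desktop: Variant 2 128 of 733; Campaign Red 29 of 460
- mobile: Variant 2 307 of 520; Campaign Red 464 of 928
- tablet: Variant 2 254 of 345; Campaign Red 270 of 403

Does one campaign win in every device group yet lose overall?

Desktop: Variant 2 128/733 = 17.5%, Campaign Red 29/460 = 6.3% → Variant 2
Mobile: Variant 2 307/520 = 59.0%, Campaign Red 464/928 = 50.0% → Variant 2
Tablet: Variant 2 254/345 = 73.6%, Campaign Red 270/403 = 67.0% → Variant 2
Overall: Variant 2 689/1598 = 43.1%, Campaign Red 763/1791 = 42.6% → Variant 2
Variant 2 wins overall and in every device group — no reversal.

No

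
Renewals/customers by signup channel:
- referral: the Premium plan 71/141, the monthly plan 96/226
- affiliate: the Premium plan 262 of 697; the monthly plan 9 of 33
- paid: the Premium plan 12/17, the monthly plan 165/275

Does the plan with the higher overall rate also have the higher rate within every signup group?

No

Referral: the Premium plan 71/141 = 50.4%, the monthly plan 96/226 = 42.5% → the Premium plan
Affiliate: the Premium plan 262/697 = 37.6%, the monthly plan 9/33 = 27.3% → the Premium plan
Paid: the Premium plan 12/17 = 70.6%, the monthly plan 165/275 = 60.0% → the Premium plan
Overall: the Premium plan 345/855 = 40.4%, the monthly plan 270/534 = 50.6% → the monthly plan
The Premium plan wins each signup group but the monthly plan wins overall — the comparison reverses. The Premium plan's customers skew toward affiliate, which has a lower base rate.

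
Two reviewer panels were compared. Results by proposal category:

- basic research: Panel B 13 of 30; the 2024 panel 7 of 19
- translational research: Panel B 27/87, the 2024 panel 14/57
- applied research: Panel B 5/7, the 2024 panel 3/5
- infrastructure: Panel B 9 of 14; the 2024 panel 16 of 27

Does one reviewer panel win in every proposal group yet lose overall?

Basic research: Panel B 13/30 = 43.3%, the 2024 panel 7/19 = 36.8% → Panel B
Translational research: Panel B 27/87 = 31.0%, the 2024 panel 14/57 = 24.6% → Panel B
Applied research: Panel B 5/7 = 71.4%, the 2024 panel 3/5 = 60.0% → Panel B
Infrastructure: Panel B 9/14 = 64.3%, the 2024 panel 16/27 = 59.3% → Panel B
Overall: Panel B 54/138 = 39.1%, the 2024 panel 40/108 = 37.0% → Panel B
Panel B wins overall and in every proposal group — no reversal.

No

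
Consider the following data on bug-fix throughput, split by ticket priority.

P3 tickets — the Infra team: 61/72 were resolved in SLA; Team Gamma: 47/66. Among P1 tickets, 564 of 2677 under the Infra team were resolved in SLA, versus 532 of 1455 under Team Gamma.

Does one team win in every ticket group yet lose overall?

P3: the Infra team 61/72 = 84.7%, Team Gamma 47/66 = 71.2% → the Infra team
P1: the Infra team 564/2677 = 21.1%, Team Gamma 532/1455 = 36.6% → Team Gamma
Overall: the Infra team 625/2749 = 22.7%, Team Gamma 579/1521 = 38.1% → Team Gamma
Neither sweeps: the Infra team wins 1 of 2 groups, Team Gamma wins 1. Team Gamma wins overall but not every group — no Simpson reversal.

No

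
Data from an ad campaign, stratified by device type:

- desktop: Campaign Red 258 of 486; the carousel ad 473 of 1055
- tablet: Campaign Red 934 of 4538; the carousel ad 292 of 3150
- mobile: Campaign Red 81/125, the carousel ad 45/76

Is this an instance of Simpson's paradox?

Desktop: Campaign Red 258/486 = 53.1%, the carousel ad 473/1055 = 44.8% → Campaign Red
Tablet: Campaign Red 934/4538 = 20.6%, the carousel ad 292/3150 = 9.3% → Campaign Red
Mobile: Campaign Red 81/125 = 64.8%, the carousel ad 45/76 = 59.2% → Campaign Red
Overall: Campaign Red 1273/5149 = 24.7%, the carousel ad 810/4281 = 18.9% → Campaign Red
Campaign Red wins overall and in every device group — no reversal.

No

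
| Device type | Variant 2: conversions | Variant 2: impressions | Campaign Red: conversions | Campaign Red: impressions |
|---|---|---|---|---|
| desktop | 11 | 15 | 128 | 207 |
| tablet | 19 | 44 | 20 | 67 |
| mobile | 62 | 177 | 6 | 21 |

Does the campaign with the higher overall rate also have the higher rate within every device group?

Desktop: Variant 2 11/15 = 73.3%, Campaign Red 128/207 = 61.8% → Variant 2
Tablet: Variant 2 19/44 = 43.2%, Campaign Red 20/67 = 29.9% → Variant 2
Mobile: Variant 2 62/177 = 35.0%, Campaign Red 6/21 = 28.6% → Variant 2
Overall: Variant 2 92/236 = 39.0%, Campaign Red 154/295 = 52.2% → Campaign Red
Variant 2 wins each device group but Campaign Red wins overall — the comparison reverses. Variant 2's impressions skew toward mobile, which has a lower base rate.

No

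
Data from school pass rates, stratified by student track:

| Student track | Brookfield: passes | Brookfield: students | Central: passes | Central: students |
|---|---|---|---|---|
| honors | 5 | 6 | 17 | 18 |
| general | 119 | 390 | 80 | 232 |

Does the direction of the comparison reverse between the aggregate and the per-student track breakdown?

Honors: Brookfield 5/6 = 83.3%, Central 17/18 = 94.4% → Central
General: Brookfield 119/390 = 30.5%, Central 80/232 = 34.5% → Central
Overall: Brookfield 124/396 = 31.3%, Central 97/250 = 38.8% → Central
Central wins overall and in every student group — no reversal.

No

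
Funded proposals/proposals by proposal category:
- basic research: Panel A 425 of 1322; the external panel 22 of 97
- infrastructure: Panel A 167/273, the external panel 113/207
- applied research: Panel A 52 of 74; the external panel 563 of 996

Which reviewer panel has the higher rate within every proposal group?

Panel A

Basic research: Panel A 425/1322 = 32.1%, the external panel 22/97 = 22.7% → Panel A
Infrastructure: Panel A 167/273 = 61.2%, the external panel 113/207 = 54.6% → Panel A
Applied research: Panel A 52/74 = 70.3%, the external panel 563/996 = 56.5% → Panel A
Panel A has the higher rate in all 3 groups.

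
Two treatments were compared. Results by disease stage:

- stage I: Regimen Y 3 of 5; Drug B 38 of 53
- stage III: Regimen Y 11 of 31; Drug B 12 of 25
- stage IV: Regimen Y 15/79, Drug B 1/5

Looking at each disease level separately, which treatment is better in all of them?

Stage I: Regimen Y 3/5 = 60.0%, Drug B 38/53 = 71.7% → Drug B
Stage III: Regimen Y 11/31 = 35.5%, Drug B 12/25 = 48.0% → Drug B
Stage IV: Regimen Y 15/79 = 19.0%, Drug B 1/5 = 20.0% → Drug B
Drug B has the higher rate in all 3 groups.

Drug B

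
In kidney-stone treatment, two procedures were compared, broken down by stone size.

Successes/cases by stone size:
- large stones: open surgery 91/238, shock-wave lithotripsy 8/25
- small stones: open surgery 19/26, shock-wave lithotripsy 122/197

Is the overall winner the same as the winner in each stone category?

Large stones: open surgery 91/238 = 38.2%, shock-wave lithotripsy 8/25 = 32.0% → open surgery
Small stones: open surgery 19/26 = 73.1%, shock-wave lithotripsy 122/197 = 61.9% → open surgery
Overall: open surgery 110/264 = 41.7%, shock-wave lithotripsy 130/222 = 58.6% → shock-wave lithotripsy
Open surgery wins each stone group but shock-wave lithotripsy wins overall — the comparison reverses. Open surgery's cases skew toward large stones, which has a lower base rate.

No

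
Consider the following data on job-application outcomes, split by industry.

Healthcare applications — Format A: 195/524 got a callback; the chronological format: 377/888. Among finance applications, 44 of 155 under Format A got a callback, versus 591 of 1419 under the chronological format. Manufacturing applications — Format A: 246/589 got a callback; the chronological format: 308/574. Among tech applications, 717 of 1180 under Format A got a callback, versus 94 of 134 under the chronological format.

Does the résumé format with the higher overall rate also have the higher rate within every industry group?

Healthcare: Format A 195/524 = 37.2%, the chronological format 377/888 = 42.5% → the chronological format
Finance: Format A 44/155 = 28.4%, the chronological format 591/1419 = 41.6% → the chronological format
Manufacturing: Format A 246/589 = 41.8%, the chronological format 308/574 = 53.7% → the chronological format
Tech: Format A 717/1180 = 60.8%, the chronological format 94/134 = 70.1% → the chronological format
Overall: Format A 1202/2448 = 49.1%, the chronological format 1370/3015 = 45.4% → Format A
The chronological format wins each industry group but Format A wins overall — the comparison reverses. The chronological format's applications skew toward finance, which has a lower base rate.

No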